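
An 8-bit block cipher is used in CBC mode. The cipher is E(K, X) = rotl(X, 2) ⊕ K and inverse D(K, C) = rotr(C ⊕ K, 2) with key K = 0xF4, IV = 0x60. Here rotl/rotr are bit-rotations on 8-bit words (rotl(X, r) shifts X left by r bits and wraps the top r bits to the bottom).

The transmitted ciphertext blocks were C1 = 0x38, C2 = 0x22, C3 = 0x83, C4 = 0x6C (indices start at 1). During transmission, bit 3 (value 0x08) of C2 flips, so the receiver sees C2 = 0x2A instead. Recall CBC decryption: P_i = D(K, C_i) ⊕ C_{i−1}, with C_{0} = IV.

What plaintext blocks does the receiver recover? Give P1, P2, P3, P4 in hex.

P1 = 0x53, P2 = 0x8F, P3 = 0xF7, P4 = 0xA5

Only C2 changed, to 0x2A. In CBC, a change in C_i garbles P_i and flips the same bit in P_{i+1}. Decrypting the received ciphertext:
P1: D(K, 0x38) = 0x33; 0x33 ⊕ 0x60 = 0x53.
P2: D(K, 0x2A) = 0xB7; 0xB7 ⊕ 0x38 = 0x8F.
P3: D(K, 0x83) = 0xDD; 0xDD ⊕ 0x2A = 0xF7.
P4: D(K, 0x6C) = 0x26; 0x26 ⊕ 0x83 = 0xA5.
Blocks that differ from the original plaintext: P2, P3.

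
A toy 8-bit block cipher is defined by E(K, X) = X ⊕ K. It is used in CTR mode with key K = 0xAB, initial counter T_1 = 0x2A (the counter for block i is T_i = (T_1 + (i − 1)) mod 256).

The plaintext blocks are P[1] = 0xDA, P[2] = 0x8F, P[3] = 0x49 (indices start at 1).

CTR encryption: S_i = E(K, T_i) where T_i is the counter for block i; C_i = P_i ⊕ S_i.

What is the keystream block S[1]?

C[1]: T = 0x2A, S = E(K, T) = 0x81; 0xDA ⊕ 0x81 = 0x5B.
So S[1] = 0x81.

0x81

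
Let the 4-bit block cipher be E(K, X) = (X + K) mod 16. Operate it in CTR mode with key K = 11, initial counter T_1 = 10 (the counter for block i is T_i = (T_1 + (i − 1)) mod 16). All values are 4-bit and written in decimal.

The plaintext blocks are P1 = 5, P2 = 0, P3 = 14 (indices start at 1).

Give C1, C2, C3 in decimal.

C1 = 0, C2 = 6, C3 = 9

CTR encryption: S_i = E(K, T_i) where T_i is the counter for block i; C_i = P_i ⊕ S_i.
C1: T = 10, S = E(K, T) = 5; 5 ⊕ 5 = 0.
C2: T = 11, S = E(K, T) = 6; 0 ⊕ 6 = 6.
C3: T = 12, S = E(K, T) = 7; 14 ⊕ 7 = 9.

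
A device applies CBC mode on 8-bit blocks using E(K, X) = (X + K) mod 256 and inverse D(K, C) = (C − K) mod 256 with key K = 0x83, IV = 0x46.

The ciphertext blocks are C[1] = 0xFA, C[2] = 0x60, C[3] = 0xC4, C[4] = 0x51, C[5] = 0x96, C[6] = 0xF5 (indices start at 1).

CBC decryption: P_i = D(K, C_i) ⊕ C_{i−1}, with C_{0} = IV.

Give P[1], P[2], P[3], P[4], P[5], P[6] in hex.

P[1]: D(K, 0xFA) = 0x77; 0x77 ⊕ 0x46 = 0x31.
P[2]: D(K, 0x60) = 0xDD; 0xDD ⊕ 0xFA = 0x27.
P[3]: D(K, 0xC4) = 0x41; 0x41 ⊕ 0x60 = 0x21.
P[4]: D(K, 0x51) = 0xCE; 0xCE ⊕ 0xC4 = 0x0A.
P[5]: D(K, 0x96) = 0x13; 0x13 ⊕ 0x51 = 0x42.
P[6]: D(K, 0xF5) = 0x72; 0x72 ⊕ 0x96 = 0xE4.

P[1] = 0x31, P[2] = 0x27, P[3] = 0x21, P[4] = 0x0A, P[5] = 0x42, P[6] = 0xE4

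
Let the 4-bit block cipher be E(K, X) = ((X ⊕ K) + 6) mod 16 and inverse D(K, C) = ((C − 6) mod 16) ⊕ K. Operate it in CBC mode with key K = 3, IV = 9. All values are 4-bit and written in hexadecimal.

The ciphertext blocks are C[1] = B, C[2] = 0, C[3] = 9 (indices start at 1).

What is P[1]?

CBC decryption: P_i = D(K, C_i) ⊕ C_{i−1}, with C_{0} = IV.
P[1]: D(K, B) = 6; 6 ⊕ 9 = F.

P[1] = F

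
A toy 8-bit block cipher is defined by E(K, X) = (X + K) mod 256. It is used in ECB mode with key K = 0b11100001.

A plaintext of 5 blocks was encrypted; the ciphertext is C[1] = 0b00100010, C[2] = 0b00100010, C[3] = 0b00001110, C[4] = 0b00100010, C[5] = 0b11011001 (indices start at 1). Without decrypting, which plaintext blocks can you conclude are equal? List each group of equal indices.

ECB encrypts each block independently with the same key, so equal ciphertext blocks imply equal plaintext blocks.
C[1] = C[2] = C[4] = 0b00100010, so P[1] = P[2] = P[4].

P[1] = P[2] = P[4]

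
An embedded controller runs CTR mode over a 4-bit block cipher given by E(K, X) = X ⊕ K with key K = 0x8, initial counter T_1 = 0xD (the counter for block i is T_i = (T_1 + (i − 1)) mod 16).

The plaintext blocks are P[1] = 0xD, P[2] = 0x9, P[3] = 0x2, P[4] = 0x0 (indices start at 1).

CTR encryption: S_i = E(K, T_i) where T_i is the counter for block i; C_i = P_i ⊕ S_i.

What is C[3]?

C[1]: T = 0xD, S = E(K, T) = 0x5; 0xD ⊕ 0x5 = 0x8.
C[2]: T = 0xE, S = E(K, T) = 0x6; 0x9 ⊕ 0x6 = 0xF.
C[3]: T = 0xF, S = E(K, T) = 0x7; 0x2 ⊕ 0x7 = 0x5.

C[3] = 0x5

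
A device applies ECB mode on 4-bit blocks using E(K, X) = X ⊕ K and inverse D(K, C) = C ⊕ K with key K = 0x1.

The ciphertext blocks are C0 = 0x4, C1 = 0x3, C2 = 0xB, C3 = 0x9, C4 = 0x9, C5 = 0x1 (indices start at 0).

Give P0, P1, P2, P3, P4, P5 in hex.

P0 = 0x5, P1 = 0x2, P2 = 0xA, P3 = 0x8, P4 = 0x8, P5 = 0x0

ECB decryption: P_i = D(K, C_i).
P0: D(K, 0x4) = 0x5.
P1: D(K, 0x3) = 0x2.
P2: D(K, 0xB) = 0xA.
P3: D(K, 0x9) = 0x8.
P4: D(K, 0x9) = 0x8.
P5: D(K, 0x1) = 0x0.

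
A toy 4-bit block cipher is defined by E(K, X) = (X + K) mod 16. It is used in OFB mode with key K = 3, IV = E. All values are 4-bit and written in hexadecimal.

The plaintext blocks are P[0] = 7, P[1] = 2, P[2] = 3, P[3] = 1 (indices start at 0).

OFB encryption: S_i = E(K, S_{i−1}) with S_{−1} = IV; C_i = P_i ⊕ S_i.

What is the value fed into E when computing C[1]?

1

C[0]: S = E(K, E) = 1; 7 ⊕ 1 = 6.
C[1]: S = E(K, 1) = 4; 2 ⊕ 4 = 6.
So the input to E for block [1] is 1.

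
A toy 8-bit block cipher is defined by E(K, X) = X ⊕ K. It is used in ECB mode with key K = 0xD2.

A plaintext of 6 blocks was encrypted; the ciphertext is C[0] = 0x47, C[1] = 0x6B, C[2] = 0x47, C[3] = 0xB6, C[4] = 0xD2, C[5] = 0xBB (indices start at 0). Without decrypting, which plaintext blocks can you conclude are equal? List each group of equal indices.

P[0] = P[2]

ECB encrypts each block independently with the same key, so equal ciphertext blocks imply equal plaintext blocks.
C[0] = C[2] = 0x47, so P[0] = P[2].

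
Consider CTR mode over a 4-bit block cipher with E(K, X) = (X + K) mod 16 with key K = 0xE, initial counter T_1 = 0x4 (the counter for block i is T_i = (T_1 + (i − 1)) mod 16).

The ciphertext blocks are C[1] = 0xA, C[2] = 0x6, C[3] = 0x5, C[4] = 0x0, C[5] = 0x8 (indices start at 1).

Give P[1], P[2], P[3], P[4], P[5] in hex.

CTR decryption: S_i = E(K, T_i) where T_i is the counter for block i; P_i = C_i ⊕ S_i.
P[1]: T = 0x4, S = E(K, T) = 0x2; 0xA ⊕ 0x2 = 0x8.
P[2]: T = 0x5, S = E(K, T) = 0x3; 0x6 ⊕ 0x3 = 0x5.
P[3]: T = 0x6, S = E(K, T) = 0x4; 0x5 ⊕ 0x4 = 0x1.
P[4]: T = 0x7, S = E(K, T) = 0x5; 0x0 ⊕ 0x5 = 0x5.
P[5]: T = 0x8, S = E(K, T) = 0x6; 0x8 ⊕ 0x6 = 0xE.

P[1] = 0x8, P[2] = 0x5, P[3] = 0x1, P[4] = 0x5, P[5] = 0xE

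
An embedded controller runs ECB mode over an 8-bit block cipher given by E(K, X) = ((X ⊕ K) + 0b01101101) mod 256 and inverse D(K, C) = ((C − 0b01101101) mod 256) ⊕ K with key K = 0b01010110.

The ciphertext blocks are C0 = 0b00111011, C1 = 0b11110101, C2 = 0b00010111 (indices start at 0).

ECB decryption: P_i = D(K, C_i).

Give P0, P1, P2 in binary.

P0: D(K, 0b00111011) = 0b10011000.
P1: D(K, 0b11110101) = 0b11011110.
P2: D(K, 0b00010111) = 0b11111100.

P0 = 0b10011000, P1 = 0b11011110, P2 = 0b11111100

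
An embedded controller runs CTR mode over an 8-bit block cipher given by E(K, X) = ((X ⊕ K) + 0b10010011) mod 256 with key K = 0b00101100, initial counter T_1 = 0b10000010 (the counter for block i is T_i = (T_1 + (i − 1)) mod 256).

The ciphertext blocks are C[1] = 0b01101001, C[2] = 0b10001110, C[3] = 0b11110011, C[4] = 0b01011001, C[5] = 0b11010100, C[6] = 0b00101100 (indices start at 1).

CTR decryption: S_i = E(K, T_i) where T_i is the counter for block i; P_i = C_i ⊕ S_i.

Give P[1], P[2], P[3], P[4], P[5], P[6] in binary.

P[1]: T = 0b10000010, S = E(K, T) = 0b01000001; 0b01101001 ⊕ 0b01000001 = 0b00101000.
P[2]: T = 0b10000011, S = E(K, T) = 0b01000010; 0b10001110 ⊕ 0b01000010 = 0b11001100.
P[3]: T = 0b10000100, S = E(K, T) = 0b00111011; 0b11110011 ⊕ 0b00111011 = 0b11001000.
P[4]: T = 0b10000101, S = E(K, T) = 0b00111100; 0b01011001 ⊕ 0b00111100 = 0b01100101.
P[5]: T = 0b10000110, S = E(K, T) = 0b00111101; 0b11010100 ⊕ 0b00111101 = 0b11101001.
P[6]: T = 0b10000111, S = E(K, T) = 0b00111110; 0b00101100 ⊕ 0b00111110 = 0b00010010.

P[1] = 0b00101000, P[2] = 0b11001100, P[3] = 0b11001000, P[4] = 0b01100101, P[5] = 0b11101001, P[6] = 0b00010010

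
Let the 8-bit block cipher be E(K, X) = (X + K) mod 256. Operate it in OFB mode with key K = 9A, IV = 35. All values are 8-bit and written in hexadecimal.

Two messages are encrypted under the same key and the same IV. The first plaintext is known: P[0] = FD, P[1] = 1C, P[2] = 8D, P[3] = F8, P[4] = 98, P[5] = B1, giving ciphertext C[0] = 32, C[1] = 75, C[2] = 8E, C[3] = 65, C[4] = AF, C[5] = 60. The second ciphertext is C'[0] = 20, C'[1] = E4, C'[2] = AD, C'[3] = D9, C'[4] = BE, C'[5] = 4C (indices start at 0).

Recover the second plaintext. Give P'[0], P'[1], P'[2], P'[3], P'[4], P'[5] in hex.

P'[0] = EF, P'[1] = 8D, P'[2] = AE, P'[3] = 44, P'[4] = 89, P'[5] = 9D

In OFB with a reused IV, both messages share the same keystream S_i, so C_i ⊕ C'_i = P_i ⊕ P'_i and thus P'_i = P_i ⊕ C_i ⊕ C'_i.
P'[0]: FD ⊕ 32 ⊕ 20 = EF.
P'[1]: 1C ⊕ 75 ⊕ E4 = 8D.
P'[2]: 8D ⊕ 8E ⊕ AD = AE.
P'[3]: F8 ⊕ 65 ⊕ D9 = 44.
P'[4]: 98 ⊕ AF ⊕ BE = 89.
P'[5]: B1 ⊕ 60 ⊕ 4C = 9D.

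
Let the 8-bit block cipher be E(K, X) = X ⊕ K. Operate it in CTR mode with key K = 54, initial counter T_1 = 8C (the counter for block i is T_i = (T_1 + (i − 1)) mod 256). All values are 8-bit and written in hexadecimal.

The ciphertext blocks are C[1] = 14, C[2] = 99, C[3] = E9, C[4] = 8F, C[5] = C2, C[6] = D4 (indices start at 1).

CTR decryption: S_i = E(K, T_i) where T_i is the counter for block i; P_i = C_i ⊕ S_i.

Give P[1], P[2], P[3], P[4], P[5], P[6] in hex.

P[1] = CC, P[2] = 40, P[3] = 33, P[4] = 54, P[5] = 06, P[6] = 11

P[1]: T = 8C, S = E(K, T) = D8; 14 ⊕ D8 = CC.
P[2]: T = 8D, S = E(K, T) = D9; 99 ⊕ D9 = 40.
P[3]: T = 8E, S = E(K, T) = DA; E9 ⊕ DA = 33.
P[4]: T = 8F, S = E(K, T) = DB; 8F ⊕ DB = 54.
P[5]: T = 90, S = E(K, T) = C4; C2 ⊕ C4 = 06.
P[6]: T = 91, S = E(K, T) = C5; D4 ⊕ C5 = 11.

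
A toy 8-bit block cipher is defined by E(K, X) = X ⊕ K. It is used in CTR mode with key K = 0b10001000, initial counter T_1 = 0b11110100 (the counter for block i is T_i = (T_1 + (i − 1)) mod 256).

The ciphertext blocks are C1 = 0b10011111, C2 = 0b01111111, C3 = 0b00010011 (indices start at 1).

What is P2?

P2 = 0b00000010

CTR decryption: S_i = E(K, T_i) where T_i is the counter for block i; P_i = C_i ⊕ S_i.
P2: T = 0b11110101, S = E(K, T) = 0b01111101; 0b01111111 ⊕ 0b01111101 = 0b00000010.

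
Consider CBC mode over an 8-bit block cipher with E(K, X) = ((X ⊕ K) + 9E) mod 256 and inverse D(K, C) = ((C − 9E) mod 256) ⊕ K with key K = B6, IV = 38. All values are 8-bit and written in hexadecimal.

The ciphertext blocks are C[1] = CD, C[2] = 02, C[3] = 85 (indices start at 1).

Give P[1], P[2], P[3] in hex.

CBC decryption: P_i = D(K, C_i) ⊕ C_{i−1}, with C_{0} = IV.
P[1]: D(K, CD) = 99; 99 ⊕ 38 = A1.
P[2]: D(K, 02) = D2; D2 ⊕ CD = 1F.
P[3]: D(K, 85) = 51; 51 ⊕ 02 = 53.

P[1] = A1, P[2] = 1F, P[3] = 53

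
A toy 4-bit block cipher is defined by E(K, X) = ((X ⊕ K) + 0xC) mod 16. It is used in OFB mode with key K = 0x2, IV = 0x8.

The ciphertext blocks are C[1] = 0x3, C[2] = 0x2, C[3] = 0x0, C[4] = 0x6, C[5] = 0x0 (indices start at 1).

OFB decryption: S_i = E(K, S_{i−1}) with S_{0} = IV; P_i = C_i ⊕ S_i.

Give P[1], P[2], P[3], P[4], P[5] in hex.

P[1]: S = E(K, 0x8) = 0x6; 0x3 ⊕ 0x6 = 0x5.
P[2]: S = E(K, 0x6) = 0x0; 0x2 ⊕ 0x0 = 0x2.
P[3]: S = E(K, 0x0) = 0xE; 0x0 ⊕ 0xE = 0xE.
P[4]: S = E(K, 0xE) = 0x8; 0x6 ⊕ 0x8 = 0xE.
P[5]: S = E(K, 0x8) = 0x6; 0x0 ⊕ 0x6 = 0x6.

P[1] = 0x5, P[2] = 0x2, P[3] = 0xE, P[4] = 0xE, P[5] = 0x6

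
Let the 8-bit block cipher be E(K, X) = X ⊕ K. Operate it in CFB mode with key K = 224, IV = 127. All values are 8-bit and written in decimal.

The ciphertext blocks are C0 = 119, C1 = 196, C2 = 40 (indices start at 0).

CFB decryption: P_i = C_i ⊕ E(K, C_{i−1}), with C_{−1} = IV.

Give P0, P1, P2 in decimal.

P0 = 232, P1 = 83, P2 = 12

P0: E(K, 127) = 159; 119 ⊕ 159 = 232.
P1: E(K, 119) = 151; 196 ⊕ 151 = 83.
P2: E(K, 196) = 36; 40 ⊕ 36 = 12.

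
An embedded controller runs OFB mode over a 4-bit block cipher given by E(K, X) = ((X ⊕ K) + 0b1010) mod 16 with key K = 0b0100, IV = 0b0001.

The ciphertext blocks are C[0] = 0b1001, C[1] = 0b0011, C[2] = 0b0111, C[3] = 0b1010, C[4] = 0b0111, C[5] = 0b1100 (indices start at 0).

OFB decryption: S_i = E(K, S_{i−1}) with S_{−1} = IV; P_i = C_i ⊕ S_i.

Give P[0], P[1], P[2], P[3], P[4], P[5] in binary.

P[0] = 0b0110, P[1] = 0b0110, P[2] = 0b1100, P[3] = 0b0011, P[4] = 0b0000, P[5] = 0b0001

P[0]: S = E(K, 0b0001) = 0b1111; 0b1001 ⊕ 0b1111 = 0b0110.
P[1]: S = E(K, 0b1111) = 0b0101; 0b0011 ⊕ 0b0101 = 0b0110.
P[2]: S = E(K, 0b0101) = 0b1011; 0b0111 ⊕ 0b1011 = 0b1100.
P[3]: S = E(K, 0b1011) = 0b1001; 0b1010 ⊕ 0b1001 = 0b0011.
P[4]: S = E(K, 0b1001) = 0b0111; 0b0111 ⊕ 0b0111 = 0b0000.
P[5]: S = E(K, 0b0111) = 0b1101; 0b1100 ⊕ 0b1101 = 0b0001.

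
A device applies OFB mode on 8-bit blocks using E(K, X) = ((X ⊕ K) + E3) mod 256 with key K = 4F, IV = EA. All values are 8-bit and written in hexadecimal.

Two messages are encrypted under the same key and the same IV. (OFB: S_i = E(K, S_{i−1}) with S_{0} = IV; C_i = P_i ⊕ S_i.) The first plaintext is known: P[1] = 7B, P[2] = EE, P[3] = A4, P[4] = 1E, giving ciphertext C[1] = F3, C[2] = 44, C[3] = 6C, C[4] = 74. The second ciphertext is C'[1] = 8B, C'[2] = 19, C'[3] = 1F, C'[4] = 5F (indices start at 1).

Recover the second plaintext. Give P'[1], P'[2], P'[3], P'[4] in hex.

P'[1] = 03, P'[2] = B3, P'[3] = D7, P'[4] = 35

In OFB with a reused IV, both messages share the same keystream S_i, so C_i ⊕ C'_i = P_i ⊕ P'_i and thus P'_i = P_i ⊕ C_i ⊕ C'_i.
P'[1]: 7B ⊕ F3 ⊕ 8B = 03.
P'[2]: EE ⊕ 44 ⊕ 19 = B3.
P'[3]: A4 ⊕ 6C ⊕ 1F = D7.
P'[4]: 1E ⊕ 74 ⊕ 5F = 35.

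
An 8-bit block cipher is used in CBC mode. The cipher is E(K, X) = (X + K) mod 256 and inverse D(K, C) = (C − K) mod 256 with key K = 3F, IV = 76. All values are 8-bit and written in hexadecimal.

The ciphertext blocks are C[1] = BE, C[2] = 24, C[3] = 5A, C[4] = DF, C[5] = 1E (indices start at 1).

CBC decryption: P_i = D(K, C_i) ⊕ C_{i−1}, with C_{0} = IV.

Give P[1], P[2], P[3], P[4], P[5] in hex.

P[1] = 09, P[2] = 5B, P[3] = 3F, P[4] = FA, P[5] = 00

P[1]: D(K, BE) = 7F; 7F ⊕ 76 = 09.
P[2]: D(K, 24) = E5; E5 ⊕ BE = 5B.
P[3]: D(K, 5A) = 1B; 1B ⊕ 24 = 3F.
P[4]: D(K, DF) = A0; A0 ⊕ 5A = FA.
P[5]: D(K, 1E) = DF; DF ⊕ DF = 00.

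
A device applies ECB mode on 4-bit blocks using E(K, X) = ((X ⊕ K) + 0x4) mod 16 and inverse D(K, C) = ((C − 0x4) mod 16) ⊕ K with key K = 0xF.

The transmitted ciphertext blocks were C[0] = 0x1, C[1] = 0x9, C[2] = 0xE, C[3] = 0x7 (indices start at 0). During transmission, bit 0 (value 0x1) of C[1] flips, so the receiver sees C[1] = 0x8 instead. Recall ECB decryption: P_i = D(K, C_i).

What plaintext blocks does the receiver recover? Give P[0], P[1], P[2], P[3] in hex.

Only C[1] changed, to 0x8. In ECB, a change in C_i affects only P_i. Decrypting the received ciphertext:
P[0]: D(K, 0x1) = 0x2.
P[1]: D(K, 0x8) = 0xB.
P[2]: D(K, 0xE) = 0x5.
P[3]: D(K, 0x7) = 0xC.
Blocks that differ from the original plaintext: P[1].

P[0] = 0x2, P[1] = 0xB, P[2] = 0x5, P[3] = 0xC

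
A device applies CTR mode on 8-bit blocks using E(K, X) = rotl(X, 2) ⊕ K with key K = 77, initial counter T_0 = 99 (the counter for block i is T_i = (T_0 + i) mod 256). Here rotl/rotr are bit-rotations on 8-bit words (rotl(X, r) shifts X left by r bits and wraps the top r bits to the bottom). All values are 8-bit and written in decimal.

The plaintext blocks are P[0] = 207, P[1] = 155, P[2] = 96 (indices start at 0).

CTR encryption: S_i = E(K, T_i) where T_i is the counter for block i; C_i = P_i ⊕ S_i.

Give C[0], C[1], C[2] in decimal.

C[0] = 15, C[1] = 71, C[2] = 184

C[0]: T = 99, S = E(K, T) = 192; 207 ⊕ 192 = 15.
C[1]: T = 100, S = E(K, T) = 220; 155 ⊕ 220 = 71.
C[2]: T = 101, S = E(K, T) = 216; 96 ⊕ 216 = 184.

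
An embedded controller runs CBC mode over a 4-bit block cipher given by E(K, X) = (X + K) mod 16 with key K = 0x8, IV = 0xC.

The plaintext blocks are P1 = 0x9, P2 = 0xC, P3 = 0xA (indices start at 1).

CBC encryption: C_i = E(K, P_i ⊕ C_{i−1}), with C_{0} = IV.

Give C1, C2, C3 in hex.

C1 = 0xD, C2 = 0x9, C3 = 0xB

C1: P1 ⊕ 0xC = 0x5; E(K, 0x5) = 0xD.
C2: P2 ⊕ 0xD = 0x1; E(K, 0x1) = 0x9.
C3: P3 ⊕ 0x9 = 0x3; E(K, 0x3) = 0xB.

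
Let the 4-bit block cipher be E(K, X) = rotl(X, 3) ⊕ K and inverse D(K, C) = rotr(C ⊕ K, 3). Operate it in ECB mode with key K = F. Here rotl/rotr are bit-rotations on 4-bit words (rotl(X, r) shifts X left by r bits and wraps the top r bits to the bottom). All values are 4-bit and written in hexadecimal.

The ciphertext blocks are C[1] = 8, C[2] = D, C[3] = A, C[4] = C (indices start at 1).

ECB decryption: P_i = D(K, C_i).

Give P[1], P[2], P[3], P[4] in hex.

P[1] = E, P[2] = 4, P[3] = A, P[4] = 6

P[1]: D(K, 8) = E.
P[2]: D(K, D) = 4.
P[3]: D(K, A) = A.
P[4]: D(K, C) = 6.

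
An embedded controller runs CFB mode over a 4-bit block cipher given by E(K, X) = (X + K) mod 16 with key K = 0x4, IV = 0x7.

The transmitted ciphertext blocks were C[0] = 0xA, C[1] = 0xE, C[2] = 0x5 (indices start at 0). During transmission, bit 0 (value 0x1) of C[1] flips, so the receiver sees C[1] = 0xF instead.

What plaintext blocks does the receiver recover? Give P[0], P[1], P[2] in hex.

P[0] = 0x1, P[1] = 0x1, P[2] = 0x6

CFB decryption: P_i = C_i ⊕ E(K, C_{i−1}), with C_{−1} = IV.
Only C[1] changed, to 0xF. In CFB, a change in C_i flips the same bit in P_i and garbles P_{i+1}. Decrypting the received ciphertext:
P[0]: E(K, 0x7) = 0xB; 0xA ⊕ 0xB = 0x1.
P[1]: E(K, 0xA) = 0xE; 0xF ⊕ 0xE = 0x1.
P[2]: E(K, 0xF) = 0x3; 0x5 ⊕ 0x3 = 0x6.
Blocks that differ from the original plaintext: P[1], P[2].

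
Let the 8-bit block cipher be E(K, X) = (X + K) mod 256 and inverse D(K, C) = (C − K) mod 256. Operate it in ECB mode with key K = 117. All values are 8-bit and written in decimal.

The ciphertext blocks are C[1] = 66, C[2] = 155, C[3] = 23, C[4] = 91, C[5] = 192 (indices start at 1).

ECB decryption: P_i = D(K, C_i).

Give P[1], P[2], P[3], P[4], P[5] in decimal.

P[1] = 205, P[2] = 38, P[3] = 162, P[4] = 230, P[5] = 75

P[1]: D(K, 66) = 205.
P[2]: D(K, 155) = 38.
P[3]: D(K, 23) = 162.
P[4]: D(K, 91) = 230.
P[5]: D(K, 192) = 75.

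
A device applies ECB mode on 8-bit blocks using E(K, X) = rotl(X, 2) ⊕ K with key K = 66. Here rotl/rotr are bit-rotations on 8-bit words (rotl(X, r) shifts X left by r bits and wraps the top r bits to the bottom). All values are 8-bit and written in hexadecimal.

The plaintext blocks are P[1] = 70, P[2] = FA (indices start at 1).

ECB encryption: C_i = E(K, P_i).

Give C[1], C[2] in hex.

C[1]: E(K, 70) = A7.
C[2]: E(K, FA) = 8D.

C[1] = A7, C[2] = 8D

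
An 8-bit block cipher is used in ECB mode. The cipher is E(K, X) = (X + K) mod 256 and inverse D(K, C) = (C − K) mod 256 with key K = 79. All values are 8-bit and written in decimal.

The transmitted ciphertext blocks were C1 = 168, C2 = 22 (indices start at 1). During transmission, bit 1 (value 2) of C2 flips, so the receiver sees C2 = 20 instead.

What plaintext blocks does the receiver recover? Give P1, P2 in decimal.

P1 = 89, P2 = 197

ECB decryption: P_i = D(K, C_i).
Only C2 changed, to 20. In ECB, a change in C_i affects only P_i. Decrypting the received ciphertext:
P1: D(K, 168) = 89.
P2: D(K, 20) = 197.
Blocks that differ from the original plaintext: P2.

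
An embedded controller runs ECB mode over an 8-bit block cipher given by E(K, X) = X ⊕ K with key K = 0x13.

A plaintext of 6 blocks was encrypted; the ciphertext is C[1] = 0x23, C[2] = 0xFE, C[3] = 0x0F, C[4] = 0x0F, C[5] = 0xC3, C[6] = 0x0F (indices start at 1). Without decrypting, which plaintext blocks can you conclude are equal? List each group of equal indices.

P[3] = P[4] = P[6]

ECB encrypts each block independently with the same key, so equal ciphertext blocks imply equal plaintext blocks.
C[3] = C[4] = C[6] = 0x0F, so P[3] = P[4] = P[6].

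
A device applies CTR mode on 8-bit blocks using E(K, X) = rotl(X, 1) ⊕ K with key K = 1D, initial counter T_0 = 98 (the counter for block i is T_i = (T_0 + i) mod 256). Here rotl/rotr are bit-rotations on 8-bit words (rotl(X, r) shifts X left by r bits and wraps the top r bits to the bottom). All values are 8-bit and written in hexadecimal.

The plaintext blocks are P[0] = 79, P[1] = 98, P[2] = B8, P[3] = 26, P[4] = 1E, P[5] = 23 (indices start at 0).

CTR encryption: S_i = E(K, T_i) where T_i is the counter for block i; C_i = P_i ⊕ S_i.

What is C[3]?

C[3] = 0C

C[0]: T = 98, S = E(K, T) = 2C; 79 ⊕ 2C = 55.
C[1]: T = 99, S = E(K, T) = 2E; 98 ⊕ 2E = B6.
C[2]: T = 9A, S = E(K, T) = 28; B8 ⊕ 28 = 90.
C[3]: T = 9B, S = E(K, T) = 2A; 26 ⊕ 2A = 0C.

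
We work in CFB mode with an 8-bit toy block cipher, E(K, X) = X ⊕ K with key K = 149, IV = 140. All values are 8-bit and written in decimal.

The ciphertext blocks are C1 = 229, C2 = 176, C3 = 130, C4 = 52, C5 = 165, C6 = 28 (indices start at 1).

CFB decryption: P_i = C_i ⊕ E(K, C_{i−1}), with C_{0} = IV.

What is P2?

P2: E(K, 229) = 112; 176 ⊕ 112 = 192.

P2 = 192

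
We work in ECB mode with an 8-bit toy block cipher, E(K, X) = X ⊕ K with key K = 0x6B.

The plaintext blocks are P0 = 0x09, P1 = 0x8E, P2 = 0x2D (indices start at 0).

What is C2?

ECB encryption: C_i = E(K, P_i).
C2: E(K, 0x2D) = 0x46.

C2 = 0x46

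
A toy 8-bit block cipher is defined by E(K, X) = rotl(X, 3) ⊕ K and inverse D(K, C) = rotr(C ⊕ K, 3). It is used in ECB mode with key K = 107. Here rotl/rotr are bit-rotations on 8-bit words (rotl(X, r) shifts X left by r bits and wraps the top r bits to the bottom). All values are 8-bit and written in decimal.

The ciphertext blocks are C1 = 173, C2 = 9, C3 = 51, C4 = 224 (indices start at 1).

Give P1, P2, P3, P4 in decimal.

P1 = 216, P2 = 76, P3 = 11, P4 = 113

ECB decryption: P_i = D(K, C_i).
P1: D(K, 173) = 216.
P2: D(K, 9) = 76.
P3: D(K, 51) = 11.
P4: D(K, 224) = 113.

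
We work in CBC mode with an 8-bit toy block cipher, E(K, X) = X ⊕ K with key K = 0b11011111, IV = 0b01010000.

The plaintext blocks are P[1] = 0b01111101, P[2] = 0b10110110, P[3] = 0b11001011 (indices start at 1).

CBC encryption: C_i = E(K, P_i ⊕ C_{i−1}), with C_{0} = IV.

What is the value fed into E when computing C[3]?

C[1]: P[1] ⊕ 0b01010000 = 0b00101101; E(K, 0b00101101) = 0b11110010.
C[2]: P[2] ⊕ 0b11110010 = 0b01000100; E(K, 0b01000100) = 0b10011011.
C[3]: P[3] ⊕ 0b10011011 = 0b01010000; E(K, 0b01010000) = 0b10001111.
So the input to E for block [3] is 0b01010000.

0b01010000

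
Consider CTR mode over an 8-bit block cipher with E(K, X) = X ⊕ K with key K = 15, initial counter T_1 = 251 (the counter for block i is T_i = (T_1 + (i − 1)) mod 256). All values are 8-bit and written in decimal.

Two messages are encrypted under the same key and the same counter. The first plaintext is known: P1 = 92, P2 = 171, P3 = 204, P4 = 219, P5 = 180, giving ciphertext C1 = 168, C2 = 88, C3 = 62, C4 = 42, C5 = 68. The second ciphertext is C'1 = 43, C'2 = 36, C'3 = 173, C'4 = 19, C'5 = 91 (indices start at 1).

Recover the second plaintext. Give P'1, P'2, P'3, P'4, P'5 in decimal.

P'1 = 223, P'2 = 215, P'3 = 95, P'4 = 226, P'5 = 171

In CTR with a reused counter, both messages share the same keystream S_i, so C_i ⊕ C'_i = P_i ⊕ P'_i and thus P'_i = P_i ⊕ C_i ⊕ C'_i.
P'1: 92 ⊕ 168 ⊕ 43 = 223.
P'2: 171 ⊕ 88 ⊕ 36 = 215.
P'3: 204 ⊕ 62 ⊕ 173 = 95.
P'4: 219 ⊕ 42 ⊕ 19 = 226.
P'5: 180 ⊕ 68 ⊕ 91 = 171.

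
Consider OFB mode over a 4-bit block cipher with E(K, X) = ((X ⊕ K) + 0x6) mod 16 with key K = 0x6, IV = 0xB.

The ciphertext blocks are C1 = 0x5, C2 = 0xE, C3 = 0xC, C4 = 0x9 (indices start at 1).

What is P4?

OFB decryption: S_i = E(K, S_{i−1}) with S_{0} = IV; P_i = C_i ⊕ S_i.
P1: S = E(K, 0xB) = 0x3; 0x5 ⊕ 0x3 = 0x6.
P2: S = E(K, 0x3) = 0xB; 0xE ⊕ 0xB = 0x5.
P3: S = E(K, 0xB) = 0x3; 0xC ⊕ 0x3 = 0xF.
P4: S = E(K, 0x3) = 0xB; 0x9 ⊕ 0xB = 0x2.

P4 = 0x2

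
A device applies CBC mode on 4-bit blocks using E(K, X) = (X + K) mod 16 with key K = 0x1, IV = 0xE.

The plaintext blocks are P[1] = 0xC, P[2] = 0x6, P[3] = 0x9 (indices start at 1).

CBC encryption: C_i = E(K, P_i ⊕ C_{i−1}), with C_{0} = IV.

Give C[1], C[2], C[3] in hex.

C[1] = 0x3, C[2] = 0x6, C[3] = 0x0

C[1]: P[1] ⊕ 0xE = 0x2; E(K, 0x2) = 0x3.
C[2]: P[2] ⊕ 0x3 = 0x5; E(K, 0x5) = 0x6.
C[3]: P[3] ⊕ 0x6 = 0xF; E(K, 0xF) = 0x0.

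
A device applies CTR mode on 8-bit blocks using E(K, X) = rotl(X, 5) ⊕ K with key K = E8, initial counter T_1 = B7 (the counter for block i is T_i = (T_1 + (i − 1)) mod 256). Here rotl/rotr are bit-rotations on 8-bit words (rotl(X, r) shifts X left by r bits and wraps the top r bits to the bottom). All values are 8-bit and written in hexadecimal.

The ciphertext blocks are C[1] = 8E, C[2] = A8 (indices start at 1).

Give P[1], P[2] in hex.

CTR decryption: S_i = E(K, T_i) where T_i is the counter for block i; P_i = C_i ⊕ S_i.
P[1]: T = B7, S = E(K, T) = 1E; 8E ⊕ 1E = 90.
P[2]: T = B8, S = E(K, T) = FF; A8 ⊕ FF = 57.

P[1] = 90, P[2] = 57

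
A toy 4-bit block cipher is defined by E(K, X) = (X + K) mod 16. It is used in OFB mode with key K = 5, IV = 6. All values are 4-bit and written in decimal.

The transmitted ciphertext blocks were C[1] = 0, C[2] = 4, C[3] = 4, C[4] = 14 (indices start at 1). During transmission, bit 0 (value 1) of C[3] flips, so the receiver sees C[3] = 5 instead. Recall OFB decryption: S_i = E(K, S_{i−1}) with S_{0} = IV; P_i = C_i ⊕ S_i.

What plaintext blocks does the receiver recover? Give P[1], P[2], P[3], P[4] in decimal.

P[1] = 11, P[2] = 4, P[3] = 0, P[4] = 4

Only C[3] changed, to 5. In OFB, a change in C_i flips the same bit in P_i only; the keystream is unaffected. Decrypting the received ciphertext:
P[1]: S = E(K, 6) = 11; 0 ⊕ 11 = 11.
P[2]: S = E(K, 11) = 0; 4 ⊕ 0 = 4.
P[3]: S = E(K, 0) = 5; 5 ⊕ 5 = 0.
P[4]: S = E(K, 5) = 10; 14 ⊕ 10 = 4.
Blocks that differ from the original plaintext: P[3].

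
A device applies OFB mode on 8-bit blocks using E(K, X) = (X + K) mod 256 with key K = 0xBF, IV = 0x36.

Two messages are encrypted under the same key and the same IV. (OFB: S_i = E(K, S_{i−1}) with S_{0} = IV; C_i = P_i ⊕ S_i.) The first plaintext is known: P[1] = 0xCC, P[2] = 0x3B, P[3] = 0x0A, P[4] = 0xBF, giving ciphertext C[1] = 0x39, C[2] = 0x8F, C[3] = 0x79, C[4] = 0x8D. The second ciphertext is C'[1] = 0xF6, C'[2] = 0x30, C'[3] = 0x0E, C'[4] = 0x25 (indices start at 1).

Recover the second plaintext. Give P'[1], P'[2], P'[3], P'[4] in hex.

In OFB with a reused IV, both messages share the same keystream S_i, so C_i ⊕ C'_i = P_i ⊕ P'_i and thus P'_i = P_i ⊕ C_i ⊕ C'_i.
P'[1]: 0xCC ⊕ 0x39 ⊕ 0xF6 = 0x03.
P'[2]: 0x3B ⊕ 0x8F ⊕ 0x30 = 0x84.
P'[3]: 0x0A ⊕ 0x79 ⊕ 0x0E = 0x7D.
P'[4]: 0xBF ⊕ 0x8D ⊕ 0x25 = 0x17.

P'[1] = 0x03, P'[2] = 0x84, P'[3] = 0x7D, P'[4] = 0x17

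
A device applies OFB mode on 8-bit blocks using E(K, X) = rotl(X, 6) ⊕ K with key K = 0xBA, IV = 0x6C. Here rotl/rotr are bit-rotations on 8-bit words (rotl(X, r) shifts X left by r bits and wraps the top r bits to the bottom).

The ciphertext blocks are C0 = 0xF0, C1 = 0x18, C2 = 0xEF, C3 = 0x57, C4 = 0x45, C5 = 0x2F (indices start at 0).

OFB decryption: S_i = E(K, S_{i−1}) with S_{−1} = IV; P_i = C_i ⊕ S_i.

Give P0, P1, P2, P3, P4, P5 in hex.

P0 = 0x51, P1 = 0xCA, P2 = 0xE1, P3 = 0x6E, P4 = 0xB1, P5 = 0xA8

P0: S = E(K, 0x6C) = 0xA1; 0xF0 ⊕ 0xA1 = 0x51.
P1: S = E(K, 0xA1) = 0xD2; 0x18 ⊕ 0xD2 = 0xCA.
P2: S = E(K, 0xD2) = 0x0E; 0xEF ⊕ 0x0E = 0xE1.
P3: S = E(K, 0x0E) = 0x39; 0x57 ⊕ 0x39 = 0x6E.
P4: S = E(K, 0x39) = 0xF4; 0x45 ⊕ 0xF4 = 0xB1.
P5: S = E(K, 0xF4) = 0x87; 0x2F ⊕ 0x87 = 0xA8.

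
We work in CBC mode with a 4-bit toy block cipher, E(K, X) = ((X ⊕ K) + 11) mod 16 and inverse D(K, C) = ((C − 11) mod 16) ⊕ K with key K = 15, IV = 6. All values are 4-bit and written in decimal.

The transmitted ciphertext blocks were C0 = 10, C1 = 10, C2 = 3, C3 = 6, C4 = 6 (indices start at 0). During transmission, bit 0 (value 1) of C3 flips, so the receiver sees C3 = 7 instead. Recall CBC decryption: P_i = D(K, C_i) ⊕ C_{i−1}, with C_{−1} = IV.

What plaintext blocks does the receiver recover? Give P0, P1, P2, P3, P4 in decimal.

Only C3 changed, to 7. In CBC, a change in C_i garbles P_i and flips the same bit in P_{i+1}. Decrypting the received ciphertext:
P0: D(K, 10) = 0; 0 ⊕ 6 = 6.
P1: D(K, 10) = 0; 0 ⊕ 10 = 10.
P2: D(K, 3) = 7; 7 ⊕ 10 = 13.
P3: D(K, 7) = 3; 3 ⊕ 3 = 0.
P4: D(K, 6) = 4; 4 ⊕ 7 = 3.
Blocks that differ from the original plaintext: P3, P4.

P0 = 6, P1 = 10, P2 = 13, P3 = 0, P4 = 3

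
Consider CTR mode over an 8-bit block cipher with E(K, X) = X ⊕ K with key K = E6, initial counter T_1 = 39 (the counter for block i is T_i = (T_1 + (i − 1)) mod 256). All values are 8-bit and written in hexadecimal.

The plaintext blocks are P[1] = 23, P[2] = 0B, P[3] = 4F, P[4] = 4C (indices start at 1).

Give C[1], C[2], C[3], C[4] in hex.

CTR encryption: S_i = E(K, T_i) where T_i is the counter for block i; C_i = P_i ⊕ S_i.
C[1]: T = 39, S = E(K, T) = DF; 23 ⊕ DF = FC.
C[2]: T = 3A, S = E(K, T) = DC; 0B ⊕ DC = D7.
C[3]: T = 3B, S = E(K, T) = DD; 4F ⊕ DD = 92.
C[4]: T = 3C, S = E(K, T) = DA; 4C ⊕ DA = 96.

C[1] = FC, C[2] = D7, C[3] = 92, C[4] = 96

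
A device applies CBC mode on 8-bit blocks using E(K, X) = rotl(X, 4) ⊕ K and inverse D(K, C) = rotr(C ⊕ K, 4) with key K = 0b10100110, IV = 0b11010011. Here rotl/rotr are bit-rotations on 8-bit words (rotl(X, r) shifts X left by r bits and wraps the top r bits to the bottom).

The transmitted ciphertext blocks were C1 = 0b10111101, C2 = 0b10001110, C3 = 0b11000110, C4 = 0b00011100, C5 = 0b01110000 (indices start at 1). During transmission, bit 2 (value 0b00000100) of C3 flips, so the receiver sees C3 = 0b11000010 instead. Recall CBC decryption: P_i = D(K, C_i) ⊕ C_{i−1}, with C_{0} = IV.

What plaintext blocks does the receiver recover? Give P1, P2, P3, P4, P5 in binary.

Only C3 changed, to 0b11000010. In CBC, a change in C_i garbles P_i and flips the same bit in P_{i+1}. Decrypting the received ciphertext:
P1: D(K, 0b10111101) = 0b10110001; 0b10110001 ⊕ 0b11010011 = 0b01100010.
P2: D(K, 0b10001110) = 0b10000010; 0b10000010 ⊕ 0b10111101 = 0b00111111.
P3: D(K, 0b11000010) = 0b01000110; 0b01000110 ⊕ 0b10001110 = 0b11001000.
P4: D(K, 0b00011100) = 0b10101011; 0b10101011 ⊕ 0b11000010 = 0b01101001.
P5: D(K, 0b01110000) = 0b01101101; 0b01101101 ⊕ 0b00011100 = 0b01110001.
Blocks that differ from the original plaintext: P3, P4.

P1 = 0b01100010, P2 = 0b00111111, P3 = 0b11001000, P4 = 0b01101001, P5 = 0b01110001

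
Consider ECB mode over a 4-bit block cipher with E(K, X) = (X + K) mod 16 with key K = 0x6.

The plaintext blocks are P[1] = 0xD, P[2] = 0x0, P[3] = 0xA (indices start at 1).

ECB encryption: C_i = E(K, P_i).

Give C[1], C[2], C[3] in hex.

C[1]: E(K, 0xD) = 0x3.
C[2]: E(K, 0x0) = 0x6.
C[3]: E(K, 0xA) = 0x0.

C[1] = 0x3, C[2] = 0x6, C[3] = 0x0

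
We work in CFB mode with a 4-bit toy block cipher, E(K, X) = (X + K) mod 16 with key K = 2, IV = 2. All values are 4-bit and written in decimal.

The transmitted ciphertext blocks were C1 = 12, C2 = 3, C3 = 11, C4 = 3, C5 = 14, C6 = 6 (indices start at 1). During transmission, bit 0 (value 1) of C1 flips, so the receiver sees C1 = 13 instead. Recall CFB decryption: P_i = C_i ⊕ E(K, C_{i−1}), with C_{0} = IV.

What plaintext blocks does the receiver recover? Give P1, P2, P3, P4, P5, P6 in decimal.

P1 = 9, P2 = 12, P3 = 14, P4 = 14, P5 = 11, P6 = 6

Only C1 changed, to 13. In CFB, a change in C_i flips the same bit in P_i and garbles P_{i+1}. Decrypting the received ciphertext:
P1: E(K, 2) = 4; 13 ⊕ 4 = 9.
P2: E(K, 13) = 15; 3 ⊕ 15 = 12.
P3: E(K, 3) = 5; 11 ⊕ 5 = 14.
P4: E(K, 11) = 13; 3 ⊕ 13 = 14.
P5: E(K, 3) = 5; 14 ⊕ 5 = 11.
P6: E(K, 14) = 0; 6 ⊕ 0 = 6.
Blocks that differ from the original plaintext: P1, P2.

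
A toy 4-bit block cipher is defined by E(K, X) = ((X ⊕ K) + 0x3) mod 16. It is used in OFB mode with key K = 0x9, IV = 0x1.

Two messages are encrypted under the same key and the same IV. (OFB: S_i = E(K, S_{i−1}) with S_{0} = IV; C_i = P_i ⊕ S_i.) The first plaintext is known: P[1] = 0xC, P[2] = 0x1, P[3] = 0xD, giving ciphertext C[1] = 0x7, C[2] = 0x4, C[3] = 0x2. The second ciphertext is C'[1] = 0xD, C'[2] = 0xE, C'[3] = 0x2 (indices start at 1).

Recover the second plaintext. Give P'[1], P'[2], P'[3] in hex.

P'[1] = 0x6, P'[2] = 0xB, P'[3] = 0xD

In OFB with a reused IV, both messages share the same keystream S_i, so C_i ⊕ C'_i = P_i ⊕ P'_i and thus P'_i = P_i ⊕ C_i ⊕ C'_i.
P'[1]: 0xC ⊕ 0x7 ⊕ 0xD = 0x6.
P'[2]: 0x1 ⊕ 0x4 ⊕ 0xE = 0xB.
P'[3]: 0xD ⊕ 0x2 ⊕ 0x2 = 0xD.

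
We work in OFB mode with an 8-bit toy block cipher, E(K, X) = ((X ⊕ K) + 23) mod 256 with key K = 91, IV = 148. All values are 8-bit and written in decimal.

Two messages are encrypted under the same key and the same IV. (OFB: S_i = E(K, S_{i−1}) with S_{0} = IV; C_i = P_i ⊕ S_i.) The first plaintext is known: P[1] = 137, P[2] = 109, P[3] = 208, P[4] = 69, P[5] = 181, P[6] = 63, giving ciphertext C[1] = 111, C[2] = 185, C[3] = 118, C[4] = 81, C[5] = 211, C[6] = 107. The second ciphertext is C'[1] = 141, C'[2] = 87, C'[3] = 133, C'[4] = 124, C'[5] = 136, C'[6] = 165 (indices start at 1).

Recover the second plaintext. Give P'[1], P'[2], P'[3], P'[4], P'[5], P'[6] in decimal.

In OFB with a reused IV, both messages share the same keystream S_i, so C_i ⊕ C'_i = P_i ⊕ P'_i and thus P'_i = P_i ⊕ C_i ⊕ C'_i.
P'[1]: 137 ⊕ 111 ⊕ 141 = 107.
P'[2]: 109 ⊕ 185 ⊕ 87 = 131.
P'[3]: 208 ⊕ 118 ⊕ 133 = 35.
P'[4]: 69 ⊕ 81 ⊕ 124 = 104.
P'[5]: 181 ⊕ 211 ⊕ 136 = 238.
P'[6]: 63 ⊕ 107 ⊕ 165 = 241.

P'[1] = 107, P'[2] = 131, P'[3] = 35, P'[4] = 104, P'[5] = 238, P'[6] = 241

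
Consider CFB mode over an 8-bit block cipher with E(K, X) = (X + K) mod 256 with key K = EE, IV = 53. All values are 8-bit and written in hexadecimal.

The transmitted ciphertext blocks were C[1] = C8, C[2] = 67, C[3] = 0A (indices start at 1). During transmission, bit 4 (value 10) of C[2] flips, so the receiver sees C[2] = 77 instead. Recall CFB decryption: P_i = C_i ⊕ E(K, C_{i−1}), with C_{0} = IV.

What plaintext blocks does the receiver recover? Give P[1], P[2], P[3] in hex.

Only C[2] changed, to 77. In CFB, a change in C_i flips the same bit in P_i and garbles P_{i+1}. Decrypting the received ciphertext:
P[1]: E(K, 53) = 41; C8 ⊕ 41 = 89.
P[2]: E(K, C8) = B6; 77 ⊕ B6 = C1.
P[3]: E(K, 77) = 65; 0A ⊕ 65 = 6F.
Blocks that differ from the original plaintext: P[2], P[3].

P[1] = 89, P[2] = C1, P[3] = 6F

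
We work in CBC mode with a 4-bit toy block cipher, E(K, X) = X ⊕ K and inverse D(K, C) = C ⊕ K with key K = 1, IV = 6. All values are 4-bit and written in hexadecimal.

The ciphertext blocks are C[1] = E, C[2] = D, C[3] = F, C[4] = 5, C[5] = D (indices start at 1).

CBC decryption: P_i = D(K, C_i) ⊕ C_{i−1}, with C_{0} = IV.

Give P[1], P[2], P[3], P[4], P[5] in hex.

P[1] = 9, P[2] = 2, P[3] = 3, P[4] = B, P[5] = 9

P[1]: D(K, E) = F; F ⊕ 6 = 9.
P[2]: D(K, D) = C; C ⊕ E = 2.
P[3]: D(K, F) = E; E ⊕ D = 3.
P[4]: D(K, 5) = 4; 4 ⊕ F = B.
P[5]: D(K, D) = C; C ⊕ 5 = 9.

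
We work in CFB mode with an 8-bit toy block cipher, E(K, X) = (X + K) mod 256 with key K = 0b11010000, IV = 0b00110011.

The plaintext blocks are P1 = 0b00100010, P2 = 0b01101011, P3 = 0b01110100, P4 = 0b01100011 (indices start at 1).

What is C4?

C4 = 0b10001101

CFB encryption: C_i = P_i ⊕ E(K, C_{i−1}), with C_{0} = IV.
C1: E(K, 0b00110011) = 0b00000011; 0b00100010 ⊕ 0b00000011 = 0b00100001.
C2: E(K, 0b00100001) = 0b11110001; 0b01101011 ⊕ 0b11110001 = 0b10011010.
C3: E(K, 0b10011010) = 0b01101010; 0b01110100 ⊕ 0b01101010 = 0b00011110.
C4: E(K, 0b00011110) = 0b11101110; 0b01100011 ⊕ 0b11101110 = 0b10001101.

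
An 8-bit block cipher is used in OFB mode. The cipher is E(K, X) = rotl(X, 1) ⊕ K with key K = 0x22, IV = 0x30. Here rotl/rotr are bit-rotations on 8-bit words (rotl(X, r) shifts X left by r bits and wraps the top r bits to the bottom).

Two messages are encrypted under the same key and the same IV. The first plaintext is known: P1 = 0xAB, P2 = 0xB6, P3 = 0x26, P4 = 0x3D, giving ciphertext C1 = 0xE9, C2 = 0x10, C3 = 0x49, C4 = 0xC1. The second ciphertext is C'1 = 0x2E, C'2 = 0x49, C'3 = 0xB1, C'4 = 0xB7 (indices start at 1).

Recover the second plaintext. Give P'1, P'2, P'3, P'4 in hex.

P'1 = 0x6C, P'2 = 0xEF, P'3 = 0xDE, P'4 = 0x4B

In OFB with a reused IV, both messages share the same keystream S_i, so C_i ⊕ C'_i = P_i ⊕ P'_i and thus P'_i = P_i ⊕ C_i ⊕ C'_i.
P'1: 0xAB ⊕ 0xE9 ⊕ 0x2E = 0x6C.
P'2: 0xB6 ⊕ 0x10 ⊕ 0x49 = 0xEF.
P'3: 0x26 ⊕ 0x49 ⊕ 0xB1 = 0xDE.
P'4: 0x3D ⊕ 0xC1 ⊕ 0xB7 = 0x4B.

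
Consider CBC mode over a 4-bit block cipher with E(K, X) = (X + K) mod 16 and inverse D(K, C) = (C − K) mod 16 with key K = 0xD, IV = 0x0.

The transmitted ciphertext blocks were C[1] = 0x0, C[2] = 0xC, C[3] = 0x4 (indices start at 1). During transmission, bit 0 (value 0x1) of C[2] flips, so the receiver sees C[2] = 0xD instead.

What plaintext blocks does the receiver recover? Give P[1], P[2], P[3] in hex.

CBC decryption: P_i = D(K, C_i) ⊕ C_{i−1}, with C_{0} = IV.
Only C[2] changed, to 0xD. In CBC, a change in C_i garbles P_i and flips the same bit in P_{i+1}. Decrypting the received ciphertext:
P[1]: D(K, 0x0) = 0x3; 0x3 ⊕ 0x0 = 0x3.
P[2]: D(K, 0xD) = 0x0; 0x0 ⊕ 0x0 = 0x0.
P[3]: D(K, 0x4) = 0x7; 0x7 ⊕ 0xD = 0xA.
Blocks that differ from the original plaintext: P[2], P[3].

P[1] = 0x3, P[2] = 0x0, P[3] = 0xA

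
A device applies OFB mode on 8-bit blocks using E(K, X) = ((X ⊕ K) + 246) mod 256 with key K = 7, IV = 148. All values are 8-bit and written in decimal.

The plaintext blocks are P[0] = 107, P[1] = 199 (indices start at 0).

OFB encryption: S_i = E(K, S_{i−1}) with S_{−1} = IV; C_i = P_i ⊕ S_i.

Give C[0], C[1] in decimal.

C[0]: S = E(K, 148) = 137; 107 ⊕ 137 = 226.
C[1]: S = E(K, 137) = 132; 199 ⊕ 132 = 67.

C[0] = 226, C[1] = 67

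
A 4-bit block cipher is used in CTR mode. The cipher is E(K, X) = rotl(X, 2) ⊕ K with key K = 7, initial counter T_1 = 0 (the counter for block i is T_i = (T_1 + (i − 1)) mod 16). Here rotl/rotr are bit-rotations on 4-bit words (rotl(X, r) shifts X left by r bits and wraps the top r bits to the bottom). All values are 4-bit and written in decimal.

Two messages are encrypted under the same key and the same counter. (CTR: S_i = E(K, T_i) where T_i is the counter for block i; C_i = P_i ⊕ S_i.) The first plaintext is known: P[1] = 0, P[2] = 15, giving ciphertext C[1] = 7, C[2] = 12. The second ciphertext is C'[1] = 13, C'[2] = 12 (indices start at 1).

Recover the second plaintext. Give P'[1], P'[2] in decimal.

In CTR with a reused counter, both messages share the same keystream S_i, so C_i ⊕ C'_i = P_i ⊕ P'_i and thus P'_i = P_i ⊕ C_i ⊕ C'_i.
P'[1]: 0 ⊕ 7 ⊕ 13 = 10.
P'[2]: 15 ⊕ 12 ⊕ 12 = 15.

P'[1] = 10, P'[2] = 15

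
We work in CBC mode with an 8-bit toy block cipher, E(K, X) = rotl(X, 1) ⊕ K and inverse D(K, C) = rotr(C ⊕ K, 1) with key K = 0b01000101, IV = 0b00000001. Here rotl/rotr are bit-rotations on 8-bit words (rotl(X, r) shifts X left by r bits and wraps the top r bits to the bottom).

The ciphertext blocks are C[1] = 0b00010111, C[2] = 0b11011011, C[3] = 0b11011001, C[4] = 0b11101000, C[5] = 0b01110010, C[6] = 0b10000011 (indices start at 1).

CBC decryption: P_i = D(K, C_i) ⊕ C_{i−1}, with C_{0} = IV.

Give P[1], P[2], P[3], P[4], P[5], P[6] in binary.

P[1]: D(K, 0b00010111) = 0b00101001; 0b00101001 ⊕ 0b00000001 = 0b00101000.
P[2]: D(K, 0b11011011) = 0b01001111; 0b01001111 ⊕ 0b00010111 = 0b01011000.
P[3]: D(K, 0b11011001) = 0b01001110; 0b01001110 ⊕ 0b11011011 = 0b10010101.
P[4]: D(K, 0b11101000) = 0b11010110; 0b11010110 ⊕ 0b11011001 = 0b00001111.
P[5]: D(K, 0b01110010) = 0b10011011; 0b10011011 ⊕ 0b11101000 = 0b01110011.
P[6]: D(K, 0b10000011) = 0b01100011; 0b01100011 ⊕ 0b01110010 = 0b00010001.

P[1] = 0b00101000, P[2] = 0b01011000, P[3] = 0b10010101, P[4] = 0b00001111, P[5] = 0b01110011, P[6] = 0b00010001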